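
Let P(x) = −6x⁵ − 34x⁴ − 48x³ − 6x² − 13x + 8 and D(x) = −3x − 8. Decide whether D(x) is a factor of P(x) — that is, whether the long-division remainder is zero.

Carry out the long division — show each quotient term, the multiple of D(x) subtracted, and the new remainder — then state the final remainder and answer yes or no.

Step 1: lead(−6x⁵ − 34x⁴ − 48x³ − 6x² − 13x + 8) ÷ lead(D) = −6x⁵ ÷ −3x = 2x⁴. Subtract (2x⁴)·D = −6x⁵ − 16x⁴. Remainder: −18x⁴ − 48x³ − 6x² − 13x + 8.
Step 2: lead(−18x⁴ − 48x³ − 6x² − 13x + 8) ÷ lead(D) = −18x⁴ ÷ −3x = 6x³. Subtract (6x³)·D = −18x⁴ − 48x³. Remainder: −6x² − 13x + 8.
Step 3: lead(−6x² − 13x + 8) ÷ lead(D) = −6x² ÷ −3x = 2x. Subtract (2x)·D = −6x² − 16x. Remainder: 3x + 8.
Step 4: lead(3x + 8) ÷ lead(D) = 3x ÷ −3x = −1. Subtract (−1)·D = 3x + 8. Remainder: 0.

R(x) = 0, so D(x) is a factor of P(x). yes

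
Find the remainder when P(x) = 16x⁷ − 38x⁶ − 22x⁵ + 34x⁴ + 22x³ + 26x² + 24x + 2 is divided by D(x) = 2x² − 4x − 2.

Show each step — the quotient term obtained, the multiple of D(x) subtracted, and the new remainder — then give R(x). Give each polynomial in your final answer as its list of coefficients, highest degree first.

R = [-4]

Step 1: lead(16x⁷ − 38x⁶ − 22x⁵ + 34x⁴ + 22x³ + 26x² + 24x + 2) ÷ lead(D) = 16x⁷ ÷ 2x² = 8x⁵. Subtract (8x⁵)·D = 16x⁷ − 32x⁶ − 16x⁵. Remainder: −6x⁶ − 6x⁵ + 34x⁴ + 22x³ + 26x² + 24x + 2.
Step 2: lead(−6x⁶ − 6x⁵ + 34x⁴ + 22x³ + 26x² + 24x + 2) ÷ lead(D) = −6x⁶ ÷ 2x² = −3x⁴. Subtract (−3x⁴)·D = −6x⁶ + 12x⁵ + 6x⁴. Remainder: −18x⁵ + 28x⁴ + 22x³ + 26x² + 24x + 2.
Step 3: lead(−18x⁵ + 28x⁴ + 22x³ + 26x² + 24x + 2) ÷ lead(D) = −18x⁵ ÷ 2x² = −9x³. Subtract (−9x³)·D = −18x⁵ + 36x⁴ + 18x³. Remainder: −8x⁴ + 4x³ + 26x² + 24x + 2.
Step 4: lead(−8x⁴ + 4x³ + 26x² + 24x + 2) ÷ lead(D) = −8x⁴ ÷ 2x² = −4x². Subtract (−4x²)·D = −8x⁴ + 16x³ + 8x². Remainder: −12x³ + 18x² + 24x + 2.
Step 5: lead(−12x³ + 18x² + 24x + 2) ÷ lead(D) = −12x³ ÷ 2x² = −6x. Subtract (−6x)·D = −12x³ + 24x² + 12x. Remainder: −6x² + 12x + 2.
Step 6: lead(−6x² + 12x + 2) ÷ lead(D) = −6x² ÷ 2x² = −3. Subtract (−3)·D = −6x² + 12x + 6. Remainder: −4.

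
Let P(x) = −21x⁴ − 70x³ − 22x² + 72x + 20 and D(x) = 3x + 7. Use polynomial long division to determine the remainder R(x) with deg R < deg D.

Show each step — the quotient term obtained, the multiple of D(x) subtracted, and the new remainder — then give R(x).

Step 1: lead(−21x⁴ − 70x³ − 22x² + 72x + 20) ÷ lead(D) = −21x⁴ ÷ 3x = −7x³. Subtract (−7x³)·D = −21x⁴ − 49x³. Remainder: −21x³ − 22x² + 72x + 20.
Step 2: lead(−21x³ − 22x² + 72x + 20) ÷ lead(D) = −21x³ ÷ 3x = −7x². Subtract (−7x²)·D = −21x³ − 49x². Remainder: 27x² + 72x + 20.
Step 3: lead(27x² + 72x + 20) ÷ lead(D) = 27x² ÷ 3x = 9x. Subtract (9x)·D = 27x² + 63x. Remainder: 9x + 20.
Step 4: lead(9x + 20) ÷ lead(D) = 9x ÷ 3x = 3. Subtract (3)·D = 9x + 21. Remainder: −1.

R(x) = −1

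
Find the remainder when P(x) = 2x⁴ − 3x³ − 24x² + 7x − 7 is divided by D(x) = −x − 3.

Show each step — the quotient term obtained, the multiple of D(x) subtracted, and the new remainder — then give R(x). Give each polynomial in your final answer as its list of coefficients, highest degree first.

R = [-1]

Step 1: lead(2x⁴ − 3x³ − 24x² + 7x − 7) ÷ lead(D) = 2x⁴ ÷ −x = −2x³. Subtract (−2x³)·D = 2x⁴ + 6x³. Remainder: −9x³ − 24x² + 7x − 7.
Step 2: lead(−9x³ − 24x² + 7x − 7) ÷ lead(D) = −9x³ ÷ −x = 9x². Subtract (9x²)·D = −9x³ − 27x². Remainder: 3x² + 7x − 7.
Step 3: lead(3x² + 7x − 7) ÷ lead(D) = 3x² ÷ −x = −3x. Subtract (−3x)·D = 3x² + 9x. Remainder: −2x − 7.
Step 4: lead(−2x − 7) ÷ lead(D) = −2x ÷ −x = 2. Subtract (2)·D = −2x − 6. Remainder: −1.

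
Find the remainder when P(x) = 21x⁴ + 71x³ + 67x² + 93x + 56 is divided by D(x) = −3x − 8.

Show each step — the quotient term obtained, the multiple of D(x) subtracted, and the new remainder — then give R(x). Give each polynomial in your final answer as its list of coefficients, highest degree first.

R = [0]

Step 1: lead(21x⁴ + 71x³ + 67x² + 93x + 56) ÷ lead(D) = 21x⁴ ÷ −3x = −7x³. Subtract (−7x³)·D = 21x⁴ + 56x³. Remainder: 15x³ + 67x² + 93x + 56.
Step 2: lead(15x³ + 67x² + 93x + 56) ÷ lead(D) = 15x³ ÷ −3x = −5x². Subtract (−5x²)·D = 15x³ + 40x². Remainder: 27x² + 93x + 56.
Step 3: lead(27x² + 93x + 56) ÷ lead(D) = 27x² ÷ −3x = −9x. Subtract (−9x)·D = 27x² + 72x. Remainder: 21x + 56.
Step 4: lead(21x + 56) ÷ lead(D) = 21x ÷ −3x = −7. Subtract (−7)·D = 21x + 56. Remainder: 0.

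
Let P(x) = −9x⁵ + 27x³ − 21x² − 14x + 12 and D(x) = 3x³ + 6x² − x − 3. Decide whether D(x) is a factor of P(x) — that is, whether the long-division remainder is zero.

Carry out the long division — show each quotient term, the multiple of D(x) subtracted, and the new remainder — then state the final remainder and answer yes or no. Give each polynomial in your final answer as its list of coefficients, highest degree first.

Step 1: lead(−9x⁵ + 27x³ − 21x² − 14x + 12) ÷ lead(D) = −9x⁵ ÷ 3x³ = −3x². Subtract (−3x²)·D = −9x⁵ − 18x⁴ + 3x³ + 9x². Remainder: 18x⁴ + 24x³ − 30x² − 14x + 12.
Step 2: lead(18x⁴ + 24x³ − 30x² − 14x + 12) ÷ lead(D) = 18x⁴ ÷ 3x³ = 6x. Subtract (6x)·D = 18x⁴ + 36x³ − 6x² − 18x. Remainder: −12x³ − 24x² + 4x + 12.
Step 3: lead(−12x³ − 24x² + 4x + 12) ÷ lead(D) = −12x³ ÷ 3x³ = −4. Subtract (−4)·D = −12x³ − 24x² + 4x + 12. Remainder: 0.

R = [0], so D(x) is a factor of P(x). yes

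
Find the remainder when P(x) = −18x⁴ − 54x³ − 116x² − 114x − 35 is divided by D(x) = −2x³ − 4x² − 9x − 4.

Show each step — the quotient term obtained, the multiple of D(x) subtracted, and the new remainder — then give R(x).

Step 1: lead(−18x⁴ − 54x³ − 116x² − 114x − 35) ÷ lead(D) = −18x⁴ ÷ −2x³ = 9x. Subtract (9x)·D = −18x⁴ − 36x³ − 81x² − 36x. Remainder: −18x³ − 35x² − 78x − 35.
Step 2: lead(−18x³ − 35x² − 78x − 35) ÷ lead(D) = −18x³ ÷ −2x³ = 9. Subtract (9)·D = −18x³ − 36x² − 81x − 36. Remainder: x² + 3x + 1.

R(x) = x² + 3x + 1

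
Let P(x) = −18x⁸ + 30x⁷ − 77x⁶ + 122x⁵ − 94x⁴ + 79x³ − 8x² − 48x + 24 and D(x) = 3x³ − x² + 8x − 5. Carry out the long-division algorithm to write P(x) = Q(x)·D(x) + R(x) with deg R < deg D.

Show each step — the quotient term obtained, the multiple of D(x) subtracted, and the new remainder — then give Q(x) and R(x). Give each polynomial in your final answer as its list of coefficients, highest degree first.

Q = [-6, 8, -7, 7, 3, -3]; R = [-9, 9]

Step 1: lead(−18x⁸ + 30x⁷ − 77x⁶ + 122x⁵ − 94x⁴ + 79x³ − 8x² − 48x + 24) ÷ lead(D) = −18x⁸ ÷ 3x³ = −6x⁵. Subtract (−6x⁵)·D = −18x⁸ + 6x⁷ − 48x⁶ + 30x⁵. Remainder: 24x⁷ − 29x⁶ + 92x⁵ − 94x⁴ + 79x³ − 8x² − 48x + 24.
Step 2: lead(24x⁷ − 29x⁶ + 92x⁵ − 94x⁴ + 79x³ − 8x² − 48x + 24) ÷ lead(D) = 24x⁷ ÷ 3x³ = 8x⁴. Subtract (8x⁴)·D = 24x⁷ − 8x⁶ + 64x⁵ − 40x⁴. Remainder: −21x⁶ + 28x⁵ − 54x⁴ + 79x³ − 8x² − 48x + 24.
Step 3: lead(−21x⁶ + 28x⁵ − 54x⁴ + 79x³ − 8x² − 48x + 24) ÷ lead(D) = −21x⁶ ÷ 3x³ = −7x³. Subtract (−7x³)·D = −21x⁶ + 7x⁵ − 56x⁴ + 35x³. Remainder: 21x⁵ + 2x⁴ + 44x³ − 8x² − 48x + 24.
Step 4: lead(21x⁵ + 2x⁴ + 44x³ − 8x² − 48x + 24) ÷ lead(D) = 21x⁵ ÷ 3x³ = 7x². Subtract (7x²)·D = 21x⁵ − 7x⁴ + 56x³ − 35x². Remainder: 9x⁴ − 12x³ + 27x² − 48x + 24.
Step 5: lead(9x⁴ − 12x³ + 27x² − 48x + 24) ÷ lead(D) = 9x⁴ ÷ 3x³ = 3x. Subtract (3x)·D = 9x⁴ − 3x³ + 24x² − 15x. Remainder: −9x³ + 3x² − 33x + 24.
Step 6: lead(−9x³ + 3x² − 33x + 24) ÷ lead(D) = −9x³ ÷ 3x³ = −3. Subtract (−3)·D = −9x³ + 3x² − 24x + 15. Remainder: −9x + 9.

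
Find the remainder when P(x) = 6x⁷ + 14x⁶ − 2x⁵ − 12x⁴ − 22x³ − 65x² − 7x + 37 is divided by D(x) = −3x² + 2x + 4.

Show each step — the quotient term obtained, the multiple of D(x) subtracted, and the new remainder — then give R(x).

Step 1: lead(6x⁷ + 14x⁶ − 2x⁵ − 12x⁴ − 22x³ − 65x² − 7x + 37) ÷ lead(D) = 6x⁷ ÷ −3x² = −2x⁵. Subtract (−2x⁵)·D = 6x⁷ − 4x⁶ − 8x⁵. Remainder: 18x⁶ + 6x⁵ − 12x⁴ − 22x³ − 65x² − 7x + 37.
Step 2: lead(18x⁶ + 6x⁵ − 12x⁴ − 22x³ − 65x² − 7x + 37) ÷ lead(D) = 18x⁶ ÷ −3x² = −6x⁴. Subtract (−6x⁴)·D = 18x⁶ − 12x⁵ − 24x⁴. Remainder: 18x⁵ + 12x⁴ − 22x³ − 65x² − 7x + 37.
Step 3: lead(18x⁵ + 12x⁴ − 22x³ − 65x² − 7x + 37) ÷ lead(D) = 18x⁵ ÷ −3x² = −6x³. Subtract (−6x³)·D = 18x⁵ − 12x⁴ − 24x³. Remainder: 24x⁴ + 2x³ − 65x² − 7x + 37.
Step 4: lead(24x⁴ + 2x³ − 65x² − 7x + 37) ÷ lead(D) = 24x⁴ ÷ −3x² = −8x². Subtract (−8x²)·D = 24x⁴ − 16x³ − 32x². Remainder: 18x³ − 33x² − 7x + 37.
Step 5: lead(18x³ − 33x² − 7x + 37) ÷ lead(D) = 18x³ ÷ −3x² = −6x. Subtract (−6x)·D = 18x³ − 12x² − 24x. Remainder: −21x² + 17x + 37.
Step 6: lead(−21x² + 17x + 37) ÷ lead(D) = −21x² ÷ −3x² = 7. Subtract (7)·D = −21x² + 14x + 28. Remainder: 3x + 9.

R(x) = 3x + 9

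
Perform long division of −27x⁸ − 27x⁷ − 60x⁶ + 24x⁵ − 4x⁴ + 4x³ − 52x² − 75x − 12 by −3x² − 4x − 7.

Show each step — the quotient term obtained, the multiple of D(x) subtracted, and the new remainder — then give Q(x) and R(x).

Step 1: lead(−27x⁸ − 27x⁷ − 60x⁶ + 24x⁵ − 4x⁴ + 4x³ − 52x² − 75x − 12) ÷ lead(D) = −27x⁸ ÷ −3x² = 9x⁶. Subtract (9x⁶)·D = −27x⁸ − 36x⁷ − 63x⁶. Remainder: 9x⁷ + 3x⁶ + 24x⁵ − 4x⁴ + 4x³ − 52x² − 75x − 12.
Step 2: lead(9x⁷ + 3x⁶ + 24x⁵ − 4x⁴ + 4x³ − 52x² − 75x − 12) ÷ lead(D) = 9x⁷ ÷ −3x² = −3x⁵. Subtract (−3x⁵)·D = 9x⁷ + 12x⁶ + 21x⁵. Remainder: −9x⁶ + 3x⁵ − 4x⁴ + 4x³ − 52x² − 75x − 12.
Step 3: lead(−9x⁶ + 3x⁵ − 4x⁴ + 4x³ − 52x² − 75x − 12) ÷ lead(D) = −9x⁶ ÷ −3x² = 3x⁴. Subtract (3x⁴)·D = −9x⁶ − 12x⁵ − 21x⁴. Remainder: 15x⁵ + 17x⁴ + 4x³ − 52x² − 75x − 12.
Step 4: lead(15x⁵ + 17x⁴ + 4x³ − 52x² − 75x − 12) ÷ lead(D) = 15x⁵ ÷ −3x² = −5x³. Subtract (−5x³)·D = 15x⁵ + 20x⁴ + 35x³. Remainder: −3x⁴ − 31x³ − 52x² − 75x − 12.
Step 5: lead(−3x⁴ − 31x³ − 52x² − 75x − 12) ÷ lead(D) = −3x⁴ ÷ −3x² = x². Subtract (x²)·D = −3x⁴ − 4x³ − 7x². Remainder: −27x³ − 45x² − 75x − 12.
Step 6: lead(−27x³ − 45x² − 75x − 12) ÷ lead(D) = −27x³ ÷ −3x² = 9x. Subtract (9x)·D = −27x³ − 36x² − 63x. Remainder: −9x² − 12x − 12.
Step 7: lead(−9x² − 12x − 12) ÷ lead(D) = −9x² ÷ −3x² = 3. Subtract (3)·D = −9x² − 12x − 21. Remainder: 9.

Q(x) = 9x⁶ − 3x⁵ + 3x⁴ − 5x³ + x² + 9x + 3; R(x) = 9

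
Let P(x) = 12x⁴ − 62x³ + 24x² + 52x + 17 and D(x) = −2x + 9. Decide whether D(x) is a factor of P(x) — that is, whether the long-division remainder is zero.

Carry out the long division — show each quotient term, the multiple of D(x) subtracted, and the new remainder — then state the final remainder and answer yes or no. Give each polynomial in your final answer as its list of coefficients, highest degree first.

R = [8], so D(x) is not a factor of P(x). no

Step 1: lead(12x⁴ − 62x³ + 24x² + 52x + 17) ÷ lead(D) = 12x⁴ ÷ −2x = −6x³. Subtract (−6x³)·D = 12x⁴ − 54x³. Remainder: −8x³ + 24x² + 52x + 17.
Step 2: lead(−8x³ + 24x² + 52x + 17) ÷ lead(D) = −8x³ ÷ −2x = 4x². Subtract (4x²)·D = −8x³ + 36x². Remainder: −12x² + 52x + 17.
Step 3: lead(−12x² + 52x + 17) ÷ lead(D) = −12x² ÷ −2x = 6x. Subtract (6x)·D = −12x² + 54x. Remainder: −2x + 17.
Step 4: lead(−2x + 17) ÷ lead(D) = −2x ÷ −2x = 1. Subtract (1)·D = −2x + 9. Remainder: 8.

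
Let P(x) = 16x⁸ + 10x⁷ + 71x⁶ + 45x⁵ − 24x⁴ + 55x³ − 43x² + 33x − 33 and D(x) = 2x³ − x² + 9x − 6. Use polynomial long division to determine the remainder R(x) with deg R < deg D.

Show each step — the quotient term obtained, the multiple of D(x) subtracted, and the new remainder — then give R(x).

Step 1: lead(16x⁸ + 10x⁷ + 71x⁶ + 45x⁵ − 24x⁴ + 55x³ − 43x² + 33x − 33) ÷ lead(D) = 16x⁸ ÷ 2x³ = 8x⁵. Subtract (8x⁵)·D = 16x⁸ − 8x⁷ + 72x⁶ − 48x⁵. Remainder: 18x⁷ − x⁶ + 93x⁵ − 24x⁴ + 55x³ − 43x² + 33x − 33.
Step 2: lead(18x⁷ − x⁶ + 93x⁵ − 24x⁴ + 55x³ − 43x² + 33x − 33) ÷ lead(D) = 18x⁷ ÷ 2x³ = 9x⁴. Subtract (9x⁴)·D = 18x⁷ − 9x⁶ + 81x⁵ − 54x⁴. Remainder: 8x⁶ + 12x⁵ + 30x⁴ + 55x³ − 43x² + 33x − 33.
Step 3: lead(8x⁶ + 12x⁵ + 30x⁴ + 55x³ − 43x² + 33x − 33) ÷ lead(D) = 8x⁶ ÷ 2x³ = 4x³. Subtract (4x³)·D = 8x⁶ − 4x⁵ + 36x⁴ − 24x³. Remainder: 16x⁵ − 6x⁴ + 79x³ − 43x² + 33x − 33.
Step 4: lead(16x⁵ − 6x⁴ + 79x³ − 43x² + 33x − 33) ÷ lead(D) = 16x⁵ ÷ 2x³ = 8x². Subtract (8x²)·D = 16x⁵ − 8x⁴ + 72x³ − 48x². Remainder: 2x⁴ + 7x³ + 5x² + 33x − 33.
Step 5: lead(2x⁴ + 7x³ + 5x² + 33x − 33) ÷ lead(D) = 2x⁴ ÷ 2x³ = x. Subtract (x)·D = 2x⁴ − x³ + 9x² − 6x. Remainder: 8x³ − 4x² + 39x − 33.
Step 6: lead(8x³ − 4x² + 39x − 33) ÷ lead(D) = 8x³ ÷ 2x³ = 4. Subtract (4)·D = 8x³ − 4x² + 36x − 24. Remainder: 3x − 9.

R(x) = 3x − 9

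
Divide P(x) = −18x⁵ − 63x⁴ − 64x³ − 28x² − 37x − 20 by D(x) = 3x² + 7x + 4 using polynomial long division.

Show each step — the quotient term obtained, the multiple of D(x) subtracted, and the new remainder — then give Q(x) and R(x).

Q(x) = −6x³ − 7x² + 3x − 7; R(x) = 8

Step 1: lead(−18x⁵ − 63x⁴ − 64x³ − 28x² − 37x − 20) ÷ lead(D) = −18x⁵ ÷ 3x² = −6x³. Subtract (−6x³)·D = −18x⁵ − 42x⁴ − 24x³. Remainder: −21x⁴ − 40x³ − 28x² − 37x − 20.
Step 2: lead(−21x⁴ − 40x³ − 28x² − 37x − 20) ÷ lead(D) = −21x⁴ ÷ 3x² = −7x². Subtract (−7x²)·D = −21x⁴ − 49x³ − 28x². Remainder: 9x³ − 37x − 20.
Step 3: lead(9x³ − 37x − 20) ÷ lead(D) = 9x³ ÷ 3x² = 3x. Subtract (3x)·D = 9x³ + 21x² + 12x. Remainder: −21x² − 49x − 20.
Step 4: lead(−21x² − 49x − 20) ÷ lead(D) = −21x² ÷ 3x² = −7. Subtract (−7)·D = −21x² − 49x − 28. Remainder: 8.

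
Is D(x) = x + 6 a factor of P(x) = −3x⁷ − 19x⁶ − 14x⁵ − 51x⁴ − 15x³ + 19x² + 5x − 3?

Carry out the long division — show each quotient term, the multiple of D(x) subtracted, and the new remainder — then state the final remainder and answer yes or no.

R(x) = 3, so D(x) is not a factor of P(x). no

Step 1: lead(−3x⁷ − 19x⁶ − 14x⁵ − 51x⁴ − 15x³ + 19x² + 5x − 3) ÷ lead(D) = −3x⁷ ÷ x = −3x⁶. Subtract (−3x⁶)·D = −3x⁷ − 18x⁶. Remainder: −x⁶ − 14x⁵ − 51x⁴ − 15x³ + 19x² + 5x − 3.
Step 2: lead(−x⁶ − 14x⁵ − 51x⁴ − 15x³ + 19x² + 5x − 3) ÷ lead(D) = −x⁶ ÷ x = −x⁵. Subtract (−x⁵)·D = −x⁶ − 6x⁵. Remainder: −8x⁵ − 51x⁴ − 15x³ + 19x² + 5x − 3.
Step 3: lead(−8x⁵ − 51x⁴ − 15x³ + 19x² + 5x − 3) ÷ lead(D) = −8x⁵ ÷ x = −8x⁴. Subtract (−8x⁴)·D = −8x⁵ − 48x⁴. Remainder: −3x⁴ − 15x³ + 19x² + 5x − 3.
Step 4: lead(−3x⁴ − 15x³ + 19x² + 5x − 3) ÷ lead(D) = −3x⁴ ÷ x = −3x³. Subtract (−3x³)·D = −3x⁴ − 18x³. Remainder: 3x³ + 19x² + 5x − 3.
Step 5: lead(3x³ + 19x² + 5x − 3) ÷ lead(D) = 3x³ ÷ x = 3x². Subtract (3x²)·D = 3x³ + 18x². Remainder: x² + 5x − 3.
Step 6: lead(x² + 5x − 3) ÷ lead(D) = x² ÷ x = x. Subtract (x)·D = x² + 6x. Remainder: −x − 3.
Step 7: lead(−x − 3) ÷ lead(D) = −x ÷ x = −1. Subtract (−1)·D = −x − 6. Remainder: 3.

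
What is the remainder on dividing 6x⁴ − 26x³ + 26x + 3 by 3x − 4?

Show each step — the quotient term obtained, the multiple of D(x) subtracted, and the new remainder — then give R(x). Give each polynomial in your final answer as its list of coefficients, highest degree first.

R = [-5]

Step 1: lead(6x⁴ − 26x³ + 26x + 3) ÷ lead(D) = 6x⁴ ÷ 3x = 2x³. Subtract (2x³)·D = 6x⁴ − 8x³. Remainder: −18x³ + 26x + 3.
Step 2: lead(−18x³ + 26x + 3) ÷ lead(D) = −18x³ ÷ 3x = −6x². Subtract (−6x²)·D = −18x³ + 24x². Remainder: −24x² + 26x + 3.
Step 3: lead(−24x² + 26x + 3) ÷ lead(D) = −24x² ÷ 3x = −8x. Subtract (−8x)·D = −24x² + 32x. Remainder: −6x + 3.
Step 4: lead(−6x + 3) ÷ lead(D) = −6x ÷ 3x = −2. Subtract (−2)·D = −6x + 8. Remainder: −5.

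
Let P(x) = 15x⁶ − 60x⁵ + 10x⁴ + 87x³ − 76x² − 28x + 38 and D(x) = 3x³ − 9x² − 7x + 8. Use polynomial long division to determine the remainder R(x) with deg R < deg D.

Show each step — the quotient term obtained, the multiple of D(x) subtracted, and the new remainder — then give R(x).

Step 1: lead(15x⁶ − 60x⁵ + 10x⁴ + 87x³ − 76x² − 28x + 38) ÷ lead(D) = 15x⁶ ÷ 3x³ = 5x³. Subtract (5x³)·D = 15x⁶ − 45x⁵ − 35x⁴ + 40x³. Remainder: −15x⁵ + 45x⁴ + 47x³ − 76x² − 28x + 38.
Step 2: lead(−15x⁵ + 45x⁴ + 47x³ − 76x² − 28x + 38) ÷ lead(D) = −15x⁵ ÷ 3x³ = −5x². Subtract (−5x²)·D = −15x⁵ + 45x⁴ + 35x³ − 40x². Remainder: 12x³ − 36x² − 28x + 38.
Step 3: lead(12x³ − 36x² − 28x + 38) ÷ lead(D) = 12x³ ÷ 3x³ = 4. Subtract (4)·D = 12x³ − 36x² − 28x + 32. Remainder: 6.

R(x) = 6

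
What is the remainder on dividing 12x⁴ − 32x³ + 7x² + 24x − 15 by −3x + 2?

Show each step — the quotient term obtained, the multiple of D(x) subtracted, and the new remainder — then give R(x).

R(x) = −3

Step 1: lead(12x⁴ − 32x³ + 7x² + 24x − 15) ÷ lead(D) = 12x⁴ ÷ −3x = −4x³. Subtract (−4x³)·D = 12x⁴ − 8x³. Remainder: −24x³ + 7x² + 24x − 15.
Step 2: lead(−24x³ + 7x² + 24x − 15) ÷ lead(D) = −24x³ ÷ −3x = 8x². Subtract (8x²)·D = −24x³ + 16x². Remainder: −9x² + 24x − 15.
Step 3: lead(−9x² + 24x − 15) ÷ lead(D) = −9x² ÷ −3x = 3x. Subtract (3x)·D = −9x² + 6x. Remainder: 18x − 15.
Step 4: lead(18x − 15) ÷ lead(D) = 18x ÷ −3x = −6. Subtract (−6)·D = 18x − 12. Remainder: −3.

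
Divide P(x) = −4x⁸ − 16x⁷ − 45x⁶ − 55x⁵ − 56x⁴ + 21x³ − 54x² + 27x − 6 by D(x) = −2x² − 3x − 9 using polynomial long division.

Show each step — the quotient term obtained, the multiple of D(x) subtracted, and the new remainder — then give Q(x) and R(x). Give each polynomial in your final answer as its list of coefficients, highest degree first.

Step 1: lead(−4x⁸ − 16x⁷ − 45x⁶ − 55x⁵ − 56x⁴ + 21x³ − 54x² + 27x − 6) ÷ lead(D) = −4x⁸ ÷ −2x² = 2x⁶. Subtract (2x⁶)·D = −4x⁸ − 6x⁷ − 18x⁶. Remainder: −10x⁷ − 27x⁶ − 55x⁵ − 56x⁴ + 21x³ − 54x² + 27x − 6.
Step 2: lead(−10x⁷ − 27x⁶ − 55x⁵ − 56x⁴ + 21x³ − 54x² + 27x − 6) ÷ lead(D) = −10x⁷ ÷ −2x² = 5x⁵. Subtract (5x⁵)·D = −10x⁷ − 15x⁶ − 45x⁵. Remainder: −12x⁶ − 10x⁵ − 56x⁴ + 21x³ − 54x² + 27x − 6.
Step 3: lead(−12x⁶ − 10x⁵ − 56x⁴ + 21x³ − 54x² + 27x − 6) ÷ lead(D) = −12x⁶ ÷ −2x² = 6x⁴. Subtract (6x⁴)·D = −12x⁶ − 18x⁵ − 54x⁴. Remainder: 8x⁵ − 2x⁴ + 21x³ − 54x² + 27x − 6.
Step 4: lead(8x⁵ − 2x⁴ + 21x³ − 54x² + 27x − 6) ÷ lead(D) = 8x⁵ ÷ −2x² = −4x³. Subtract (−4x³)·D = 8x⁵ + 12x⁴ + 36x³. Remainder: −14x⁴ − 15x³ − 54x² + 27x − 6.
Step 5: lead(−14x⁴ − 15x³ − 54x² + 27x − 6) ÷ lead(D) = −14x⁴ ÷ −2x² = 7x². Subtract (7x²)·D = −14x⁴ − 21x³ − 63x². Remainder: 6x³ + 9x² + 27x − 6.
Step 6: lead(6x³ + 9x² + 27x − 6) ÷ lead(D) = 6x³ ÷ −2x² = −3x. Subtract (−3x)·D = 6x³ + 9x² + 27x. Remainder: −6.

Q = [2, 5, 6, -4, 7, -3, 0]; R = [-6]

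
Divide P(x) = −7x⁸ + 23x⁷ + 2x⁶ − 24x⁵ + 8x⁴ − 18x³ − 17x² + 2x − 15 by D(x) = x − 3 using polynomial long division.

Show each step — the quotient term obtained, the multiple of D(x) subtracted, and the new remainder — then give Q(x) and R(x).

Step 1: lead(−7x⁸ + 23x⁷ + 2x⁶ − 24x⁵ + 8x⁴ − 18x³ − 17x² + 2x − 15) ÷ lead(D) = −7x⁸ ÷ x = −7x⁷. Subtract (−7x⁷)·D = −7x⁸ + 21x⁷. Remainder: 2x⁷ + 2x⁶ − 24x⁵ + 8x⁴ − 18x³ − 17x² + 2x − 15.
Step 2: lead(2x⁷ + 2x⁶ − 24x⁵ + 8x⁴ − 18x³ − 17x² + 2x − 15) ÷ lead(D) = 2x⁷ ÷ x = 2x⁶. Subtract (2x⁶)·D = 2x⁷ − 6x⁶. Remainder: 8x⁶ − 24x⁵ + 8x⁴ − 18x³ − 17x² + 2x − 15.
Step 3: lead(8x⁶ − 24x⁵ + 8x⁴ − 18x³ − 17x² + 2x − 15) ÷ lead(D) = 8x⁶ ÷ x = 8x⁵. Subtract (8x⁵)·D = 8x⁶ − 24x⁵. Remainder: 8x⁴ − 18x³ − 17x² + 2x − 15.
Step 4: lead(8x⁴ − 18x³ − 17x² + 2x − 15) ÷ lead(D) = 8x⁴ ÷ x = 8x³. Subtract (8x³)·D = 8x⁴ − 24x³. Remainder: 6x³ − 17x² + 2x − 15.
Step 5: lead(6x³ − 17x² + 2x − 15) ÷ lead(D) = 6x³ ÷ x = 6x². Subtract (6x²)·D = 6x³ − 18x². Remainder: x² + 2x − 15.
Step 6: lead(x² + 2x − 15) ÷ lead(D) = x² ÷ x = x. Subtract (x)·D = x² − 3x. Remainder: 5x − 15.
Step 7: lead(5x − 15) ÷ lead(D) = 5x ÷ x = 5. Subtract (5)·D = 5x − 15. Remainder: 0.

Q(x) = −7x⁷ + 2x⁶ + 8x⁵ + 8x³ + 6x² + x + 5; R(x) = 0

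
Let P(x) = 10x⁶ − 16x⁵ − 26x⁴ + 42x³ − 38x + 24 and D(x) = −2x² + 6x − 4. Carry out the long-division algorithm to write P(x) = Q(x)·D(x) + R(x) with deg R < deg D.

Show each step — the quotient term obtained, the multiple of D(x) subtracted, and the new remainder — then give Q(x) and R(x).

Step 1: lead(10x⁶ − 16x⁵ − 26x⁴ + 42x³ − 38x + 24) ÷ lead(D) = 10x⁶ ÷ −2x² = −5x⁴. Subtract (−5x⁴)·D = 10x⁶ − 30x⁵ + 20x⁴. Remainder: 14x⁵ − 46x⁴ + 42x³ − 38x + 24.
Step 2: lead(14x⁵ − 46x⁴ + 42x³ − 38x + 24) ÷ lead(D) = 14x⁵ ÷ −2x² = −7x³. Subtract (−7x³)·D = 14x⁵ − 42x⁴ + 28x³. Remainder: −4x⁴ + 14x³ − 38x + 24.
Step 3: lead(−4x⁴ + 14x³ − 38x + 24) ÷ lead(D) = −4x⁴ ÷ −2x² = 2x². Subtract (2x²)·D = −4x⁴ + 12x³ − 8x². Remainder: 2x³ + 8x² − 38x + 24.
Step 4: lead(2x³ + 8x² − 38x + 24) ÷ lead(D) = 2x³ ÷ −2x² = −x. Subtract (−x)·D = 2x³ − 6x² + 4x. Remainder: 14x² − 42x + 24.
Step 5: lead(14x² − 42x + 24) ÷ lead(D) = 14x² ÷ −2x² = −7. Subtract (−7)·D = 14x² − 42x + 28. Remainder: −4.

Q(x) = −5x⁴ − 7x³ + 2x² − x − 7; R(x) = −4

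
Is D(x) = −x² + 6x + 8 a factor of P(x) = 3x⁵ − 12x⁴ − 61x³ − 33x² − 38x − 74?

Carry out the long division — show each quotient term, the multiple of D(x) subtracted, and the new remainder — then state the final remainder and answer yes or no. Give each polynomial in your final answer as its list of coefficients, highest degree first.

R = [8, -2], so D(x) is not a factor of P(x). no

Step 1: lead(3x⁵ − 12x⁴ − 61x³ − 33x² − 38x − 74) ÷ lead(D) = 3x⁵ ÷ −x² = −3x³. Subtract (−3x³)·D = 3x⁵ − 18x⁴ − 24x³. Remainder: 6x⁴ − 37x³ − 33x² − 38x − 74.
Step 2: lead(6x⁴ − 37x³ − 33x² − 38x − 74) ÷ lead(D) = 6x⁴ ÷ −x² = −6x². Subtract (−6x²)·D = 6x⁴ − 36x³ − 48x². Remainder: −x³ + 15x² − 38x − 74.
Step 3: lead(−x³ + 15x² − 38x − 74) ÷ lead(D) = −x³ ÷ −x² = x. Subtract (x)·D = −x³ + 6x² + 8x. Remainder: 9x² − 46x − 74.
Step 4: lead(9x² − 46x − 74) ÷ lead(D) = 9x² ÷ −x² = −9. Subtract (−9)·D = 9x² − 54x − 72. Remainder: 8x − 2.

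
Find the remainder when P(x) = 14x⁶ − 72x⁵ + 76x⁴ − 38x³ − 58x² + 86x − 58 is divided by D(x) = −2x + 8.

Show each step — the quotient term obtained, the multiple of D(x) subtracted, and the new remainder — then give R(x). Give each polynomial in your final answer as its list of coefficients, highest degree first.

R = [-2]

Step 1: lead(14x⁶ − 72x⁵ + 76x⁴ − 38x³ − 58x² + 86x − 58) ÷ lead(D) = 14x⁶ ÷ −2x = −7x⁵. Subtract (−7x⁵)·D = 14x⁶ − 56x⁵. Remainder: −16x⁵ + 76x⁴ − 38x³ − 58x² + 86x − 58.
Step 2: lead(−16x⁵ + 76x⁴ − 38x³ − 58x² + 86x − 58) ÷ lead(D) = −16x⁵ ÷ −2x = 8x⁴. Subtract (8x⁴)·D = −16x⁵ + 64x⁴. Remainder: 12x⁴ − 38x³ − 58x² + 86x − 58.
Step 3: lead(12x⁴ − 38x³ − 58x² + 86x − 58) ÷ lead(D) = 12x⁴ ÷ −2x = −6x³. Subtract (−6x³)·D = 12x⁴ − 48x³. Remainder: 10x³ − 58x² + 86x − 58.
Step 4: lead(10x³ − 58x² + 86x − 58) ÷ lead(D) = 10x³ ÷ −2x = −5x². Subtract (−5x²)·D = 10x³ − 40x². Remainder: −18x² + 86x − 58.
Step 5: lead(−18x² + 86x − 58) ÷ lead(D) = −18x² ÷ −2x = 9x. Subtract (9x)·D = −18x² + 72x. Remainder: 14x − 58.
Step 6: lead(14x − 58) ÷ lead(D) = 14x ÷ −2x = −7. Subtract (−7)·D = 14x − 56. Remainder: −2.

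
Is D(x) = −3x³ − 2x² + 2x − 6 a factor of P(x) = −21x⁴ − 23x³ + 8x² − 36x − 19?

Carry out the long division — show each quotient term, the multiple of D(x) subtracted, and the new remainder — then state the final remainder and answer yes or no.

R(x) = −1, so D(x) is not a factor of P(x). no

Step 1: lead(−21x⁴ − 23x³ + 8x² − 36x − 19) ÷ lead(D) = −21x⁴ ÷ −3x³ = 7x. Subtract (7x)·D = −21x⁴ − 14x³ + 14x² − 42x. Remainder: −9x³ − 6x² + 6x − 19.
Step 2: lead(−9x³ − 6x² + 6x − 19) ÷ lead(D) = −9x³ ÷ −3x³ = 3. Subtract (3)·D = −9x³ − 6x² + 6x − 18. Remainder: −1.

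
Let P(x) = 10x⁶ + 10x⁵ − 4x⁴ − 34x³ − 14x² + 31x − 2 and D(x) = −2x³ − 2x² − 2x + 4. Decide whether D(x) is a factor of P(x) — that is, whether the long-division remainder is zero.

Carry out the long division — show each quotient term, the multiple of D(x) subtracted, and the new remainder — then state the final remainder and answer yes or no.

R(x) = 3x − 2, so D(x) is not a factor of P(x). no

Step 1: lead(10x⁶ + 10x⁵ − 4x⁴ − 34x³ − 14x² + 31x − 2) ÷ lead(D) = 10x⁶ ÷ −2x³ = −5x³. Subtract (−5x³)·D = 10x⁶ + 10x⁵ + 10x⁴ − 20x³. Remainder: −14x⁴ − 14x³ − 14x² + 31x − 2.
Step 2: lead(−14x⁴ − 14x³ − 14x² + 31x − 2) ÷ lead(D) = −14x⁴ ÷ −2x³ = 7x. Subtract (7x)·D = −14x⁴ − 14x³ − 14x² + 28x. Remainder: 3x − 2.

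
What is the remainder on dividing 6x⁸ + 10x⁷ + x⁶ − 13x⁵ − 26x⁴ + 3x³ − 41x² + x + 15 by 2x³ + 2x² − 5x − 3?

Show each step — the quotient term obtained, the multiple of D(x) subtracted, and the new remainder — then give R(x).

Step 1: lead(6x⁸ + 10x⁷ + x⁶ − 13x⁵ − 26x⁴ + 3x³ − 41x² + x + 15) ÷ lead(D) = 6x⁸ ÷ 2x³ = 3x⁵. Subtract (3x⁵)·D = 6x⁸ + 6x⁷ − 15x⁶ − 9x⁵. Remainder: 4x⁷ + 16x⁶ − 4x⁵ − 26x⁴ + 3x³ − 41x² + x + 15.
Step 2: lead(4x⁷ + 16x⁶ − 4x⁵ − 26x⁴ + 3x³ − 41x² + x + 15) ÷ lead(D) = 4x⁷ ÷ 2x³ = 2x⁴. Subtract (2x⁴)·D = 4x⁷ + 4x⁶ − 10x⁵ − 6x⁴. Remainder: 12x⁶ + 6x⁵ − 20x⁴ + 3x³ − 41x² + x + 15.
Step 3: lead(12x⁶ + 6x⁵ − 20x⁴ + 3x³ − 41x² + x + 15) ÷ lead(D) = 12x⁶ ÷ 2x³ = 6x³. Subtract (6x³)·D = 12x⁶ + 12x⁵ − 30x⁴ − 18x³. Remainder: −6x⁵ + 10x⁴ + 21x³ − 41x² + x + 15.
Step 4: lead(−6x⁵ + 10x⁴ + 21x³ − 41x² + x + 15) ÷ lead(D) = −6x⁵ ÷ 2x³ = −3x². Subtract (−3x²)·D = −6x⁵ − 6x⁴ + 15x³ + 9x². Remainder: 16x⁴ + 6x³ − 50x² + x + 15.
Step 5: lead(16x⁴ + 6x³ − 50x² + x + 15) ÷ lead(D) = 16x⁴ ÷ 2x³ = 8x. Subtract (8x)·D = 16x⁴ + 16x³ − 40x² − 24x. Remainder: −10x³ − 10x² + 25x + 15.
Step 6: lead(−10x³ − 10x² + 25x + 15) ÷ lead(D) = −10x³ ÷ 2x³ = −5. Subtract (−5)·D = −10x³ − 10x² + 25x + 15. Remainder: 0.

R(x) = 0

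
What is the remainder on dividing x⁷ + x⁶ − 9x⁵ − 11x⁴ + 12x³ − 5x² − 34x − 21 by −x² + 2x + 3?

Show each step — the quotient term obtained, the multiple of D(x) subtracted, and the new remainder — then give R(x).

R(x) = −6

Step 1: lead(x⁷ + x⁶ − 9x⁵ − 11x⁴ + 12x³ − 5x² − 34x − 21) ÷ lead(D) = x⁷ ÷ −x² = −x⁵. Subtract (−x⁵)·D = x⁷ − 2x⁶ − 3x⁵. Remainder: 3x⁶ − 6x⁵ − 11x⁴ + 12x³ − 5x² − 34x − 21.
Step 2: lead(3x⁶ − 6x⁵ − 11x⁴ + 12x³ − 5x² − 34x − 21) ÷ lead(D) = 3x⁶ ÷ −x² = −3x⁴. Subtract (−3x⁴)·D = 3x⁶ − 6x⁵ − 9x⁴. Remainder: −2x⁴ + 12x³ − 5x² − 34x − 21.
Step 3: lead(−2x⁴ + 12x³ − 5x² − 34x − 21) ÷ lead(D) = −2x⁴ ÷ −x² = 2x². Subtract (2x²)·D = −2x⁴ + 4x³ + 6x². Remainder: 8x³ − 11x² − 34x − 21.
Step 4: lead(8x³ − 11x² − 34x − 21) ÷ lead(D) = 8x³ ÷ −x² = −8x. Subtract (−8x)·D = 8x³ − 16x² − 24x. Remainder: 5x² − 10x − 21.
Step 5: lead(5x² − 10x − 21) ÷ lead(D) = 5x² ÷ −x² = −5. Subtract (−5)·D = 5x² − 10x − 15. Remainder: −6.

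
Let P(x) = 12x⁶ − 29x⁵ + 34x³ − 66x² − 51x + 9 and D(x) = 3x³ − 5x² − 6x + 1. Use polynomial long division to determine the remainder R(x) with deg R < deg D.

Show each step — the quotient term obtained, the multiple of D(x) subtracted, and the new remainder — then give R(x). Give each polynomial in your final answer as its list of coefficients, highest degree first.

Step 1: lead(12x⁶ − 29x⁵ + 34x³ − 66x² − 51x + 9) ÷ lead(D) = 12x⁶ ÷ 3x³ = 4x³. Subtract (4x³)·D = 12x⁶ − 20x⁵ − 24x⁴ + 4x³. Remainder: −9x⁵ + 24x⁴ + 30x³ − 66x² − 51x + 9.
Step 2: lead(−9x⁵ + 24x⁴ + 30x³ − 66x² − 51x + 9) ÷ lead(D) = −9x⁵ ÷ 3x³ = −3x². Subtract (−3x²)·D = −9x⁵ + 15x⁴ + 18x³ − 3x². Remainder: 9x⁴ + 12x³ − 63x² − 51x + 9.
Step 3: lead(9x⁴ + 12x³ − 63x² − 51x + 9) ÷ lead(D) = 9x⁴ ÷ 3x³ = 3x. Subtract (3x)·D = 9x⁴ − 15x³ − 18x² + 3x. Remainder: 27x³ − 45x² − 54x + 9.
Step 4: lead(27x³ − 45x² − 54x + 9) ÷ lead(D) = 27x³ ÷ 3x³ = 9. Subtract (9)·D = 27x³ − 45x² − 54x + 9. Remainder: 0.

R = [0]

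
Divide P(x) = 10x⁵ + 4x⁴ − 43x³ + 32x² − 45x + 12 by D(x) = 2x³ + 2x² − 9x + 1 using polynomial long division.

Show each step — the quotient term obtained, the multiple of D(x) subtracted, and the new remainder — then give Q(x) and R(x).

Step 1: lead(10x⁵ + 4x⁴ − 43x³ + 32x² − 45x + 12) ÷ lead(D) = 10x⁵ ÷ 2x³ = 5x². Subtract (5x²)·D = 10x⁵ + 10x⁴ − 45x³ + 5x². Remainder: −6x⁴ + 2x³ + 27x² − 45x + 12.
Step 2: lead(−6x⁴ + 2x³ + 27x² − 45x + 12) ÷ lead(D) = −6x⁴ ÷ 2x³ = −3x. Subtract (−3x)·D = −6x⁴ − 6x³ + 27x² − 3x. Remainder: 8x³ − 42x + 12.
Step 3: lead(8x³ − 42x + 12) ÷ lead(D) = 8x³ ÷ 2x³ = 4. Subtract (4)·D = 8x³ + 8x² − 36x + 4. Remainder: −8x² − 6x + 8.

Q(x) = 5x² − 3x + 4; R(x) = −8x² − 6x + 8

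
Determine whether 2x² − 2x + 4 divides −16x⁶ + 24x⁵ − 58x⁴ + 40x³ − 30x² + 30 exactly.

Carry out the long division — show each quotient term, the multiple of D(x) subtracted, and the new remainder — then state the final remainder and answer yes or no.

R(x) = 6, so D(x) is not a factor of P(x). no

Step 1: lead(−16x⁶ + 24x⁵ − 58x⁴ + 40x³ − 30x² + 30) ÷ lead(D) = −16x⁶ ÷ 2x² = −8x⁴. Subtract (−8x⁴)·D = −16x⁶ + 16x⁵ − 32x⁴. Remainder: 8x⁵ − 26x⁴ + 40x³ − 30x² + 30.
Step 2: lead(8x⁵ − 26x⁴ + 40x³ − 30x² + 30) ÷ lead(D) = 8x⁵ ÷ 2x² = 4x³. Subtract (4x³)·D = 8x⁵ − 8x⁴ + 16x³. Remainder: −18x⁴ + 24x³ − 30x² + 30.
Step 3: lead(−18x⁴ + 24x³ − 30x² + 30) ÷ lead(D) = −18x⁴ ÷ 2x² = −9x². Subtract (−9x²)·D = −18x⁴ + 18x³ − 36x². Remainder: 6x³ + 6x² + 30.
Step 4: lead(6x³ + 6x² + 30) ÷ lead(D) = 6x³ ÷ 2x² = 3x. Subtract (3x)·D = 6x³ − 6x² + 12x. Remainder: 12x² − 12x + 30.
Step 5: lead(12x² − 12x + 30) ÷ lead(D) = 12x² ÷ 2x² = 6. Subtract (6)·D = 12x² − 12x + 24. Remainder: 6.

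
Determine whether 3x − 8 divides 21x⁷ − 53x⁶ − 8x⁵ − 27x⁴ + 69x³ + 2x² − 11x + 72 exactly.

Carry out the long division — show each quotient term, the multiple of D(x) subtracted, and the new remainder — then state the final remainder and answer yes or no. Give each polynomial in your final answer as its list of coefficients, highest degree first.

Step 1: lead(21x⁷ − 53x⁶ − 8x⁵ − 27x⁴ + 69x³ + 2x² − 11x + 72) ÷ lead(D) = 21x⁷ ÷ 3x = 7x⁶. Subtract (7x⁶)·D = 21x⁷ − 56x⁶. Remainder: 3x⁶ − 8x⁵ − 27x⁴ + 69x³ + 2x² − 11x + 72.
Step 2: lead(3x⁶ − 8x⁵ − 27x⁴ + 69x³ + 2x² − 11x + 72) ÷ lead(D) = 3x⁶ ÷ 3x = x⁵. Subtract (x⁵)·D = 3x⁶ − 8x⁵. Remainder: −27x⁴ + 69x³ + 2x² − 11x + 72.
Step 3: lead(−27x⁴ + 69x³ + 2x² − 11x + 72) ÷ lead(D) = −27x⁴ ÷ 3x = −9x³. Subtract (−9x³)·D = −27x⁴ + 72x³. Remainder: −3x³ + 2x² − 11x + 72.
Step 4: lead(−3x³ + 2x² − 11x + 72) ÷ lead(D) = −3x³ ÷ 3x = −x². Subtract (−x²)·D = −3x³ + 8x². Remainder: −6x² − 11x + 72.
Step 5: lead(−6x² − 11x + 72) ÷ lead(D) = −6x² ÷ 3x = −2x. Subtract (−2x)·D = −6x² + 16x. Remainder: −27x + 72.
Step 6: lead(−27x + 72) ÷ lead(D) = −27x ÷ 3x = −9. Subtract (−9)·D = −27x + 72. Remainder: 0.

R = [0], so D(x) is a factor of P(x). yes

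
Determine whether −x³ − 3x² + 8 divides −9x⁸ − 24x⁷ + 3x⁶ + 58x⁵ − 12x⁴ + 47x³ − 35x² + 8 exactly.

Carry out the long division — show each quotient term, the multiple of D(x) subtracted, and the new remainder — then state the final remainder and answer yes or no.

R(x) = 0, so D(x) is a factor of P(x). yes

Step 1: lead(−9x⁸ − 24x⁷ + 3x⁶ + 58x⁵ − 12x⁴ + 47x³ − 35x² + 8) ÷ lead(D) = −9x⁸ ÷ −x³ = 9x⁵. Subtract (9x⁵)·D = −9x⁸ − 27x⁷ + 72x⁵. Remainder: 3x⁷ + 3x⁶ − 14x⁵ − 12x⁴ + 47x³ − 35x² + 8.
Step 2: lead(3x⁷ + 3x⁶ − 14x⁵ − 12x⁴ + 47x³ − 35x² + 8) ÷ lead(D) = 3x⁷ ÷ −x³ = −3x⁴. Subtract (−3x⁴)·D = 3x⁷ + 9x⁶ − 24x⁴. Remainder: −6x⁶ − 14x⁵ + 12x⁴ + 47x³ − 35x² + 8.
Step 3: lead(−6x⁶ − 14x⁵ + 12x⁴ + 47x³ − 35x² + 8) ÷ lead(D) = −6x⁶ ÷ −x³ = 6x³. Subtract (6x³)·D = −6x⁶ − 18x⁵ + 48x³. Remainder: 4x⁵ + 12x⁴ − x³ − 35x² + 8.
Step 4: lead(4x⁵ + 12x⁴ − x³ − 35x² + 8) ÷ lead(D) = 4x⁵ ÷ −x³ = −4x². Subtract (−4x²)·D = 4x⁵ + 12x⁴ − 32x². Remainder: −x³ − 3x² + 8.
Step 5: lead(−x³ − 3x² + 8) ÷ lead(D) = −x³ ÷ −x³ = 1. Subtract (1)·D = −x³ − 3x² + 8. Remainder: 0.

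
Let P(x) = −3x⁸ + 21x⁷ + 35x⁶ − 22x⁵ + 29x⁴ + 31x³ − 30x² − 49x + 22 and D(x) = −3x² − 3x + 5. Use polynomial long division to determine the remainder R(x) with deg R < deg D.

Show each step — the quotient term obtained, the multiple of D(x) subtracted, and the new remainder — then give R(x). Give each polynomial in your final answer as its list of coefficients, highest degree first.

Step 1: lead(−3x⁸ + 21x⁷ + 35x⁶ − 22x⁵ + 29x⁴ + 31x³ − 30x² − 49x + 22) ÷ lead(D) = −3x⁸ ÷ −3x² = x⁶. Subtract (x⁶)·D = −3x⁸ − 3x⁷ + 5x⁶. Remainder: 24x⁷ + 30x⁶ − 22x⁵ + 29x⁴ + 31x³ − 30x² − 49x + 22.
Step 2: lead(24x⁷ + 30x⁶ − 22x⁵ + 29x⁴ + 31x³ − 30x² − 49x + 22) ÷ lead(D) = 24x⁷ ÷ −3x² = −8x⁵. Subtract (−8x⁵)·D = 24x⁷ + 24x⁶ − 40x⁵. Remainder: 6x⁶ + 18x⁵ + 29x⁴ + 31x³ − 30x² − 49x + 22.
Step 3: lead(6x⁶ + 18x⁵ + 29x⁴ + 31x³ − 30x² − 49x + 22) ÷ lead(D) = 6x⁶ ÷ −3x² = −2x⁴. Subtract (−2x⁴)·D = 6x⁶ + 6x⁵ − 10x⁴. Remainder: 12x⁵ + 39x⁴ + 31x³ − 30x² − 49x + 22.
Step 4: lead(12x⁵ + 39x⁴ + 31x³ − 30x² − 49x + 22) ÷ lead(D) = 12x⁵ ÷ −3x² = −4x³. Subtract (−4x³)·D = 12x⁵ + 12x⁴ − 20x³. Remainder: 27x⁴ + 51x³ − 30x² − 49x + 22.
Step 5: lead(27x⁴ + 51x³ − 30x² − 49x + 22) ÷ lead(D) = 27x⁴ ÷ −3x² = −9x². Subtract (−9x²)·D = 27x⁴ + 27x³ − 45x². Remainder: 24x³ + 15x² − 49x + 22.
Step 6: lead(24x³ + 15x² − 49x + 22) ÷ lead(D) = 24x³ ÷ −3x² = −8x. Subtract (−8x)·D = 24x³ + 24x² − 40x. Remainder: −9x² − 9x + 22.
Step 7: lead(−9x² − 9x + 22) ÷ lead(D) = −9x² ÷ −3x² = 3. Subtract (3)·D = −9x² − 9x + 15. Remainder: 7.

R = [7]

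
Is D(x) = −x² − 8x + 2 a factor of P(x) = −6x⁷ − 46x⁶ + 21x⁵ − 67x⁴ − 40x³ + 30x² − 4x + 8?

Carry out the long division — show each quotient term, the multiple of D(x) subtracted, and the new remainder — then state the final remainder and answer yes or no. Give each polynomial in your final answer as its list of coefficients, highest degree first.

Step 1: lead(−6x⁷ − 46x⁶ + 21x⁵ − 67x⁴ − 40x³ + 30x² − 4x + 8) ÷ lead(D) = −6x⁷ ÷ −x² = 6x⁵. Subtract (6x⁵)·D = −6x⁷ − 48x⁶ + 12x⁵. Remainder: 2x⁶ + 9x⁵ − 67x⁴ − 40x³ + 30x² − 4x + 8.
Step 2: lead(2x⁶ + 9x⁵ − 67x⁴ − 40x³ + 30x² − 4x + 8) ÷ lead(D) = 2x⁶ ÷ −x² = −2x⁴. Subtract (−2x⁴)·D = 2x⁶ + 16x⁵ − 4x⁴. Remainder: −7x⁵ − 63x⁴ − 40x³ + 30x² − 4x + 8.
Step 3: lead(−7x⁵ − 63x⁴ − 40x³ + 30x² − 4x + 8) ÷ lead(D) = −7x⁵ ÷ −x² = 7x³. Subtract (7x³)·D = −7x⁵ − 56x⁴ + 14x³. Remainder: −7x⁴ − 54x³ + 30x² − 4x + 8.
Step 4: lead(−7x⁴ − 54x³ + 30x² − 4x + 8) ÷ lead(D) = −7x⁴ ÷ −x² = 7x². Subtract (7x²)·D = −7x⁴ − 56x³ + 14x². Remainder: 2x³ + 16x² − 4x + 8.
Step 5: lead(2x³ + 16x² − 4x + 8) ÷ lead(D) = 2x³ ÷ −x² = −2x. Subtract (−2x)·D = 2x³ + 16x² − 4x. Remainder: 8.

R = [8], so D(x) is not a factor of P(x). no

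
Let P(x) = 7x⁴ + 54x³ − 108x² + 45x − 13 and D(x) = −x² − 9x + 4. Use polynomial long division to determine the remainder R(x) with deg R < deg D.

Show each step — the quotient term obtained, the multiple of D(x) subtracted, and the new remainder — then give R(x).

Step 1: lead(7x⁴ + 54x³ − 108x² + 45x − 13) ÷ lead(D) = 7x⁴ ÷ −x² = −7x². Subtract (−7x²)·D = 7x⁴ + 63x³ − 28x². Remainder: −9x³ − 80x² + 45x − 13.
Step 2: lead(−9x³ − 80x² + 45x − 13) ÷ lead(D) = −9x³ ÷ −x² = 9x. Subtract (9x)·D = −9x³ − 81x² + 36x. Remainder: x² + 9x − 13.
Step 3: lead(x² + 9x − 13) ÷ lead(D) = x² ÷ −x² = −1. Subtract (−1)·D = x² + 9x − 4. Remainder: −9.

R(x) = −9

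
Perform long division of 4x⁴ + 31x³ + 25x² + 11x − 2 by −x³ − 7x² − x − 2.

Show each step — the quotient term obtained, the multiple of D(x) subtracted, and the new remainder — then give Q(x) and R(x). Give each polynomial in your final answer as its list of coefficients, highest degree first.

Q = [-4, -3]; R = [-8]

Step 1: lead(4x⁴ + 31x³ + 25x² + 11x − 2) ÷ lead(D) = 4x⁴ ÷ −x³ = −4x. Subtract (−4x)·D = 4x⁴ + 28x³ + 4x² + 8x. Remainder: 3x³ + 21x² + 3x − 2.
Step 2: lead(3x³ + 21x² + 3x − 2) ÷ lead(D) = 3x³ ÷ −x³ = −3. Subtract (−3)·D = 3x³ + 21x² + 3x + 6. Remainder: −8.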